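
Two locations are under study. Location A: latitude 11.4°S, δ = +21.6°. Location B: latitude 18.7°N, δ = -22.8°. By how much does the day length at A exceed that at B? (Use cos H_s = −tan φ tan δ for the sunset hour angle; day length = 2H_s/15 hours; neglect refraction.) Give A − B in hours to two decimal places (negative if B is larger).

A: H_s = arccos(−tan -11.4° · tan 21.6°) = 85.42°, so 2H_s/15 = 11.3893 h.
B: H_s = arccos(−tan 18.7° · tan -22.8°) = 81.82°, so 2H_s/15 = 10.9093 h.
A − B = 11.3893 − 10.9093 = 0.4800 h.

+0.48 h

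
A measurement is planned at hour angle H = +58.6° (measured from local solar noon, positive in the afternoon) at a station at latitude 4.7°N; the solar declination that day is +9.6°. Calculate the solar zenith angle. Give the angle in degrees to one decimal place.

cos θ_z = sin φ sin δ + cos φ cos δ cos H = (0.0819)(0.1668) + (0.9966)(0.9860)(0.5210) = 0.5256.
θ_z = arccos(0.5256) = 58.29°.

58.3°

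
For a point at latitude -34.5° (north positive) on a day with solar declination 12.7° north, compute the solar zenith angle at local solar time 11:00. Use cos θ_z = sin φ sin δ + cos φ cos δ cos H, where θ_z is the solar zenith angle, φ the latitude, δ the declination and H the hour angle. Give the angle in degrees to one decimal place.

Hour angle H = 15° × (11 − 12) = -15.00°.
cos θ_z = sin(-34.5°) sin(12.7°) + cos(-34.5°) cos(12.7°) cos(-15.00°) = -0.1245 + 0.7766 = 0.6521.
θ_z = arccos(0.6521) = 49.30°.

49.3°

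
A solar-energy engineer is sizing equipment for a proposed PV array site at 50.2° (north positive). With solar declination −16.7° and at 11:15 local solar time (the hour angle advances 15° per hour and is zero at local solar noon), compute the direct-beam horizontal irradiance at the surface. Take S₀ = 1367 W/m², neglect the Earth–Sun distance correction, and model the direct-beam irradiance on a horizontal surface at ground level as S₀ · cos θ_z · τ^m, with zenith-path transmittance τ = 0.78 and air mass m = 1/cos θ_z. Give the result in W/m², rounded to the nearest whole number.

271 W/m²

Hour angle H = 15° × (11.25 − 12) = -11.25°.
With φ = 50.2°, δ = -16.7°, H = -11.25°: sin φ sin δ = -0.2208, cos φ cos δ cos H = 0.6013, so cos θ_z = 0.3805.
Air mass m = 1/cos θ_z = 1/0.3805 = 2.628; τ^m = 0.78^2.628 = 0.5205.
Surface direct beam = 1367 × 0.3805 × 0.5205 = 270.73 W/m².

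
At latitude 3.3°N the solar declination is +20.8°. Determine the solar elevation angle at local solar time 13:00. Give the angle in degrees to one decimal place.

67.2°

Hour angle H = 15° × (13 − 12) = 15.00°.
cos θ_z = sin(3.3°) sin(20.8°) + cos(3.3°) cos(20.8°) cos(15.00°) = 0.0204 + 0.9015 = 0.9219.
θ_z = arccos(0.9219) = 22.79°, so the elevation is 90° − 22.79° = 67.21°.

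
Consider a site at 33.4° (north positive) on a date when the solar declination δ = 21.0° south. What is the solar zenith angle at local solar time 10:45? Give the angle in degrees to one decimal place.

57.3°

Hour angle H = 15° × (10.75 − 12) = -18.75°.
cos θ_z = sin φ sin δ + cos φ cos δ cos H = (0.5505)(-0.3584) + (0.8348)(0.9336)(0.9469) = 0.5407.
θ_z = arccos(0.5407) = 57.27°.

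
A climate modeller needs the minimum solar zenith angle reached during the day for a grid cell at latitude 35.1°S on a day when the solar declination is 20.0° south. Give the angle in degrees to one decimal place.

15.1°

At local solar noon the hour angle is zero, so the zenith angle is |φ − δ| = |-35.1° − (-20.0°)| = 15.1°.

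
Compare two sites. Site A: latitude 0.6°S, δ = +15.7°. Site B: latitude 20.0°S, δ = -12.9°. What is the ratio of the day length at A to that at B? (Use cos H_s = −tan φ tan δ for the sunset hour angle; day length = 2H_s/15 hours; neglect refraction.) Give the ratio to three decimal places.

A: H_s = arccos(−tan -0.6° · tan 15.7°) = 89.83°, so 2H_s/15 = 11.9773 h.
B: H_s = arccos(−tan -20.0° · tan -12.9°) = 94.78°, so 2H_s/15 = 12.6373 h.
Ratio A/B = 11.9773 / 12.6373 = 0.9478.

0.948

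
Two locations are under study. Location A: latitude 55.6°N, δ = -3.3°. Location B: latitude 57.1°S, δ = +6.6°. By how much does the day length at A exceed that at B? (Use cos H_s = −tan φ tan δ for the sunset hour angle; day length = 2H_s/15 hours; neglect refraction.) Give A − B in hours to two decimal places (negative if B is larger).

A: H_s = arccos(−tan 55.6° · tan -3.3°) = 85.17°, so 2H_s/15 = 11.3560 h.
B: H_s = arccos(−tan -57.1° · tan 6.6°) = 79.70°, so 2H_s/15 = 10.6267 h.
A − B = 11.3560 − 10.6267 = 0.7293 h.

+0.73 h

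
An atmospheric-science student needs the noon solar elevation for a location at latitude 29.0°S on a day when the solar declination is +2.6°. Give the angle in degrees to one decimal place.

At local solar noon the hour angle is zero, so the elevation is 90° − |φ − δ| = 90° − |-29.0° − (2.6°)| = 90° − 31.6° = 58.4°.

58.4°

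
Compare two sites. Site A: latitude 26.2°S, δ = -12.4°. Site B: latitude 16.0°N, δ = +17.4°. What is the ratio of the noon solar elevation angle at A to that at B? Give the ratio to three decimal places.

0.860

A: 90° − |-26.2 − (-12.4)| = 76.20°.
B: 90° − |16.0 − (17.4)| = 88.60°.
Ratio A/B = 76.2000 / 88.6000 = 0.8600.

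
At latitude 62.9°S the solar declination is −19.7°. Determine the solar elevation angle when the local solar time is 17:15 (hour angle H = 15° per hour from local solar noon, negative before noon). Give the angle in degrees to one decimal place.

Hour angle H = 15° × (17.25 − 12) = 78.75°.
With φ = -62.9°, δ = -19.7°, H = 78.75°: sin φ sin δ = 0.3001, cos φ cos δ cos H = 0.0837, so cos θ_z = 0.3838.
θ_z = arccos(0.3838) = 67.43°, so the elevation is 90° − 67.43° = 22.57°.

22.6°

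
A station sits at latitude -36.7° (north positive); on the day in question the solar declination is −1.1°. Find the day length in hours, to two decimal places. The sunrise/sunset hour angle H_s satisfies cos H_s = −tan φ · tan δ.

12.11 hours

cos H_s = −tan(-36.7°) · tan(-1.1°) = -0.0143, so H_s = arccos(-0.0143) = 90.82°.
Day length = 2 H_s / 15° h⁻¹ = 181.64° / 15 = 12.109 h.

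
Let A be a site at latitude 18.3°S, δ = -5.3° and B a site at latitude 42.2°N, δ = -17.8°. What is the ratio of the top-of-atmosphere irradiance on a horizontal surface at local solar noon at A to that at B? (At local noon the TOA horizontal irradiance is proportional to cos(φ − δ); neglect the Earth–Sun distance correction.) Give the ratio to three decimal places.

1.949

A: cos θ_z = cos(-18.3° − (-5.3°)) = 0.9744.
B: cos θ_z = cos(42.2° − (-17.8°)) = 0.5000.
Ratio A/B = 0.9744 / 0.5000 = 1.9488.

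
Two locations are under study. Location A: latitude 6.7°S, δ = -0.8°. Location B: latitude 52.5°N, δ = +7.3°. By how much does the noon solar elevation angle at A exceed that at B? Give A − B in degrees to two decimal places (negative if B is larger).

+39.30°

A: 90° − |-6.7 − (-0.8)| = 84.10°.
B: 90° − |52.5 − (7.3)| = 44.80°.
A − B = 84.10 − 44.80 = 39.30°.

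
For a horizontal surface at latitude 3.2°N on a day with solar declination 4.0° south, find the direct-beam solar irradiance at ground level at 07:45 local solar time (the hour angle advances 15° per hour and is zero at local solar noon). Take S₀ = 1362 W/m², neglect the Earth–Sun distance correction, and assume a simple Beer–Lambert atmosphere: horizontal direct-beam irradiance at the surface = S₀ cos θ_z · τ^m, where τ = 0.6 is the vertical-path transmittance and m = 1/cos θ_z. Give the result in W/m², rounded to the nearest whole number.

185 W/m²

Hour angle H = 15° × (7.75 − 12) = -63.75°.
With φ = 3.2°, δ = -4.0°, H = -63.75°: sin φ sin δ = -0.0039, cos φ cos δ cos H = 0.4405, so cos θ_z = 0.4366.
Air mass m = 1/cos θ_z = 1/0.4366 = 2.290; τ^m = 0.6^2.290 = 0.3104.
Surface direct beam = 1362 × 0.4366 × 0.3104 = 184.58 W/m².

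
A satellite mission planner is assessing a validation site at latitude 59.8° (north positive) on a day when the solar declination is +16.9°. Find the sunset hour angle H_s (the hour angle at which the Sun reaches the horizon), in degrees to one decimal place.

cos H_s = −tan(59.8°) · tan(16.9°) = -0.5220, so H_s = arccos(-0.5220) = 121.47°.

121.5°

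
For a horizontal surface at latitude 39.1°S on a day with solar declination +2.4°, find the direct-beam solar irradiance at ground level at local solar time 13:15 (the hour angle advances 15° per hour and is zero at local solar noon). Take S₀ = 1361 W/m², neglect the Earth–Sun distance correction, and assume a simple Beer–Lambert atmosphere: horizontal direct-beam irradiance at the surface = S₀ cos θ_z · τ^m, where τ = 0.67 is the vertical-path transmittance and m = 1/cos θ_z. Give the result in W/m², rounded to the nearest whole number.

Hour angle H = 15° × (13.25 − 12) = 18.75°.
With φ = -39.1°, δ = 2.4°, H = 18.75°: sin φ sin δ = -0.0264, cos φ cos δ cos H = 0.7342, so cos θ_z = 0.7078.
Air mass m = 1/cos θ_z = 1/0.7078 = 1.413; τ^m = 0.67^1.413 = 0.5679.
Surface direct beam = 1361 × 0.7078 × 0.5679 = 547.07 W/m².

547 W/m²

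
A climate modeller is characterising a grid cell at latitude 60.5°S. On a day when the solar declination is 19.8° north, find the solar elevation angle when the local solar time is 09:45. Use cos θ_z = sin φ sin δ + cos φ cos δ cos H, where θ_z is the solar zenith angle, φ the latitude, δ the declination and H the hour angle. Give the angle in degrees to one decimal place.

5.2°

Hour angle H = 15° × (9.75 − 12) = -33.75°.
With φ = -60.5°, δ = 19.8°, H = -33.75°: sin φ sin δ = -0.2948, cos φ cos δ cos H = 0.3852, so cos θ_z = 0.0904.
θ_z = arccos(0.0904) = 84.81°, so the elevation is 90° − 84.81° = 5.19°.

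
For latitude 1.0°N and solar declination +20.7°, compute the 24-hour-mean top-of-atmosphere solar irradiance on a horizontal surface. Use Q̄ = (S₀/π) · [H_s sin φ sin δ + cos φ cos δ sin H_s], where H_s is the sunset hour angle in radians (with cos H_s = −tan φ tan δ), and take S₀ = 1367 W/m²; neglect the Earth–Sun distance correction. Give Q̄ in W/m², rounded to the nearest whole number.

cos H_s = −tan(1.0°) · tan(20.7°) = -0.0066, so H_s = arccos(-0.0066) = 90.38°. In radians, H_s = 1.5774.
H_s sin φ sin δ = 1.5774 × 0.0175 × 0.3535 = 0.0098.
cos φ cos δ sin H_s = 0.9998 × 0.9354 × 1.0000 = 0.9352.
Q̄ = (1367/π) × (0.0098 + 0.9352) = 435.13 × 0.9450 = 411.20 W/m².

411 W/m²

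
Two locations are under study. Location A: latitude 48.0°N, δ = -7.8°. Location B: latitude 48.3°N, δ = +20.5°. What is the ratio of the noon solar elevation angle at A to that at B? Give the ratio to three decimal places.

A: 90° − |48.0 − (-7.8)| = 34.20°.
B: 90° − |48.3 − (20.5)| = 62.20°.
Ratio A/B = 34.2000 / 62.2000 = 0.5498.

0.550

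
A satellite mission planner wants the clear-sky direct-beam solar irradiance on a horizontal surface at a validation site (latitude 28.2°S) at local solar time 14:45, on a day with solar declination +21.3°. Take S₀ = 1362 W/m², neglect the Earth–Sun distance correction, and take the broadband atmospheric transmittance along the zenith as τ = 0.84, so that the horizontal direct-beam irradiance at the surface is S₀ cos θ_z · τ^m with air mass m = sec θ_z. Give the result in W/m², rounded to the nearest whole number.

410 W/m²

Hour angle H = 15° × (14.75 − 12) = 41.25°.
cos θ_z = sin φ sin δ + cos φ cos δ cos H = (-0.4726)(0.3633) + (0.8813)(0.9317)(0.7518) = 0.4456.
Air mass m = 1/cos θ_z = 1/0.4456 = 2.244; τ^m = 0.84^2.244 = 0.6762.
Surface direct beam = 1362 × 0.4456 × 0.6762 = 410.39 W/m².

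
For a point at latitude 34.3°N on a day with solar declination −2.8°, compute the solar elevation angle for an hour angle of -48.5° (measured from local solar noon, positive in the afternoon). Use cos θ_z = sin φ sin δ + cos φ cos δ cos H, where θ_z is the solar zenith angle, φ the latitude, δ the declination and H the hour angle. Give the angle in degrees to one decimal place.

31.3°

With φ = 34.3°, δ = -2.8°, H = -48.50°: sin φ sin δ = -0.0275, cos φ cos δ cos H = 0.5467, so cos θ_z = 0.5192.
θ_z = arccos(0.5192) = 58.72°, so the elevation is 90° − 58.72° = 31.28°.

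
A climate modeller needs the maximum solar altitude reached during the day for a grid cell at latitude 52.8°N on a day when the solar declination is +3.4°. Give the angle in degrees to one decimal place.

At local solar noon the hour angle is zero, so the elevation is 90° − |φ − δ| = 90° − |52.8° − (3.4°)| = 90° − 49.4° = 40.6°.

40.6°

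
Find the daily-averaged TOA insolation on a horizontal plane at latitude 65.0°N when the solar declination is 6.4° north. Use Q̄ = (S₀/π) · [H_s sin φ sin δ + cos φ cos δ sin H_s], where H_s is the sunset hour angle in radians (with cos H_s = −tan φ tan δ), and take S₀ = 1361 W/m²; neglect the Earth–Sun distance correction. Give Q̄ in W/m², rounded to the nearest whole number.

−tan φ tan δ = −(2.1445)(0.1122) = -0.2406; H_s = arccos(-0.2406) = 103.92°. In radians, H_s = 1.8137.
H_s sin φ sin δ = 1.8137 × 0.9063 × 0.1115 = 0.1833.
cos φ cos δ sin H_s = 0.4226 × 0.9938 × 0.9706 = 0.4076.
Q̄ = (1361/π) × (0.1833 + 0.4076) = 433.22 × 0.5909 = 255.99 W/m².

256 W/m²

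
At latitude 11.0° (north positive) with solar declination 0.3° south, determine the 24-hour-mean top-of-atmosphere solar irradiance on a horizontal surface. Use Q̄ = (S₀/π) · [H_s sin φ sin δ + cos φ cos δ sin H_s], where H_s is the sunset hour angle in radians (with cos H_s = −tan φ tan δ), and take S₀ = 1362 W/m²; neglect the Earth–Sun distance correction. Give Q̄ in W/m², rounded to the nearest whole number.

−tan φ tan δ = −(0.1944)(-0.0052) = 0.0010; H_s = arccos(0.0010) = 89.94°. In radians, H_s = 1.5697.
H_s sin φ sin δ = 1.5697 × 0.1908 × -0.0052 = -0.0016.
cos φ cos δ sin H_s = 0.9816 × 1.0000 × 1.0000 = 0.9816.
Q̄ = (1362/π) × (-0.0016 + 0.9816) = 433.54 × 0.9800 = 424.87 W/m².

425 W/m²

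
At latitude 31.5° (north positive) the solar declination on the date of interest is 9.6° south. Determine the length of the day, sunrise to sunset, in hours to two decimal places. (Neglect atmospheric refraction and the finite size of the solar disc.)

11.21 hours

−tan φ tan δ = −(0.6128)(-0.1691) = 0.1036; H_s = arccos(0.1036) = 84.05°.
Day length = 2 H_s / 15° h⁻¹ = 168.10° / 15 = 11.207 h.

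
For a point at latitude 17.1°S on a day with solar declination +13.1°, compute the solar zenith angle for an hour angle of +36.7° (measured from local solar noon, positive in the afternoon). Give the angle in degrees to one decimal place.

cos θ_z = sin φ sin δ + cos φ cos δ cos H = (-0.2940)(0.2267) + (0.9558)(0.9740)(0.8018) = 0.6798.
θ_z = arccos(0.6798) = 47.17°.

47.2°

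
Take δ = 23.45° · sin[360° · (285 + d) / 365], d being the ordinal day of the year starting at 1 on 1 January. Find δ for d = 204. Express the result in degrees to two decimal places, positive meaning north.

+19.82°

360 × (285 + 204) / 365 = 482.301°; sin(482.301°) = 0.8453.
δ = 23.45 × 0.8453 = 19.822° ≈ +19.82°.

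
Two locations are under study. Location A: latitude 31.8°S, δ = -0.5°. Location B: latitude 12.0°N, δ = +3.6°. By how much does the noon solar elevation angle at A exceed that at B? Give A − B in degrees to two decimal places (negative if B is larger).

A: 90° − |-31.8 − (-0.5)| = 58.70°.
B: 90° − |12.0 − (3.6)| = 81.60°.
A − B = 58.70 − 81.60 = -22.90°.

-22.90°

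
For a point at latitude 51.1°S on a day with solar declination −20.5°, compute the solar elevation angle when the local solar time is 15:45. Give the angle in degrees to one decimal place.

36.8°

Hour angle H = 15° × (15.75 − 12) = 56.25°.
cos θ_z = sin(-51.1°) sin(-20.5°) + cos(-51.1°) cos(-20.5°) cos(56.25°) = 0.2725 + 0.3268 = 0.5993.
θ_z = arccos(0.5993) = 53.18°, so the elevation is 90° − 53.18° = 36.82°.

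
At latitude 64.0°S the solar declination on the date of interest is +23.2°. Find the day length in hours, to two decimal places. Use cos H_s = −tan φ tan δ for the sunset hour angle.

3.80 hours

The sunset hour angle satisfies cos H_s = −tan φ tan δ = 0.8788, giving H_s = 28.50°.
Day length = 2 H_s / 15° h⁻¹ = 57.00° / 15 = 3.800 h.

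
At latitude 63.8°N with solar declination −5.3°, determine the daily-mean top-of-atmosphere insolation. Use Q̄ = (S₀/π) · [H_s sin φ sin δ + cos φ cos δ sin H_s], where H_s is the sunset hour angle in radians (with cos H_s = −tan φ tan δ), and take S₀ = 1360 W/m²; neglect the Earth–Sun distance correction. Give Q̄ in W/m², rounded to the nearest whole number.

137 W/m²

The sunset hour angle satisfies cos H_s = −tan φ tan δ = 0.1885, giving H_s = 79.13°. In radians, H_s = 1.3811.
H_s sin φ sin δ = 1.3811 × 0.8973 × -0.0924 = -0.1145.
cos φ cos δ sin H_s = 0.4415 × 0.9957 × 0.9821 = 0.4317.
Q̄ = (1360/π) × (-0.1145 + 0.4317) = 432.90 × 0.3172 = 137.32 W/m².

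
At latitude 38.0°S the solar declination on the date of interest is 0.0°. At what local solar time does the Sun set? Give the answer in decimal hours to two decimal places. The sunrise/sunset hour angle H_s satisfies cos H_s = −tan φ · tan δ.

18.00 h

cos H_s = −tan(-38.0°) · tan(0.0°) = 0.0000, so H_s = arccos(0.0000) = 90.00°.
Sunset is at 12 + H_s/15 = 12 + 6.000 = 18.000 h local solar time.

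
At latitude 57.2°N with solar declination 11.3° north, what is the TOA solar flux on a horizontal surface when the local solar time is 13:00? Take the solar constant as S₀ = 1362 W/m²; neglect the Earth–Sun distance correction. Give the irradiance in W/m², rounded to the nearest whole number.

Hour angle H = 15° × (13 − 12) = 15.00°.
With φ = 57.2°, δ = 11.3°, H = 15.00°: sin φ sin δ = 0.1647, cos φ cos δ cos H = 0.5131, so cos θ_z = 0.6778.
Top-of-atmosphere irradiance = S₀ cos θ_z = 1362 × 0.6778 = 923.16 W/m².

923 W/m²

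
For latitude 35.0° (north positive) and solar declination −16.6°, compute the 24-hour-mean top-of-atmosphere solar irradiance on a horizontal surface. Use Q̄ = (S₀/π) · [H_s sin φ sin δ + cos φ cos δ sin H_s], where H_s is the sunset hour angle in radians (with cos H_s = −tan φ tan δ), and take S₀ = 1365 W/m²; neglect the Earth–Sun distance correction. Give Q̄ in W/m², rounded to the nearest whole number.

237 W/m²

cos H_s = −tan(35.0°) · tan(-16.6°) = 0.2087, so H_s = arccos(0.2087) = 77.95°. In radians, H_s = 1.3605.
H_s sin φ sin δ = 1.3605 × 0.5736 × -0.2857 = -0.2230.
cos φ cos δ sin H_s = 0.8192 × 0.9583 × 0.9780 = 0.7678.
Q̄ = (1365/π) × (-0.2230 + 0.7678) = 434.49 × 0.5448 = 236.71 W/m².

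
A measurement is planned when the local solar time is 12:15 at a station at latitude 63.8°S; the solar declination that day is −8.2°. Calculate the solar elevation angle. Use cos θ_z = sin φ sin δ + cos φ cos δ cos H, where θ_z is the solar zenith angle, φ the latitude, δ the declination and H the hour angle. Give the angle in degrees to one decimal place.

Hour angle H = 15° × (12.25 − 12) = 3.75°.
cos θ_z = sin φ sin δ + cos φ cos δ cos H = (-0.8973)(-0.1426) + (0.4415)(0.9898)(0.9979) = 0.5640.
θ_z = arccos(0.5640) = 55.67°, so the elevation is 90° − 55.67° = 34.33°.

34.3°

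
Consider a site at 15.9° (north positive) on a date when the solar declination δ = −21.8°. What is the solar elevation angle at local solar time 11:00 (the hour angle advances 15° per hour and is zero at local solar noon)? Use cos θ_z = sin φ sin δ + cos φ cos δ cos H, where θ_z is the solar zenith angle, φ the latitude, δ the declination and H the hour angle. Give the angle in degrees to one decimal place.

49.5°

Hour angle H = 15° × (11 − 12) = -15.00°.
cos θ_z = sin φ sin δ + cos φ cos δ cos H = (0.2740)(-0.3714) + (0.9617)(0.9285)(0.9659) = 0.7607.
θ_z = arccos(0.7607) = 40.47°, so the elevation is 90° − 40.47° = 49.53°.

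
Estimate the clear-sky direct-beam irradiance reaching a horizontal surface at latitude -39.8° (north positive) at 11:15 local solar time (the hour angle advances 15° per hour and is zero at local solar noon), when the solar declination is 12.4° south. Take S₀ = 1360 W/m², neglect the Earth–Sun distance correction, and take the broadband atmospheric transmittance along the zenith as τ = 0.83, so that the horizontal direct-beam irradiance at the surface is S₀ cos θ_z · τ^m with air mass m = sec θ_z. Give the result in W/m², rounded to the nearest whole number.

Hour angle H = 15° × (11.25 − 12) = -11.25°.
With φ = -39.8°, δ = -12.4°, H = -11.25°: sin φ sin δ = 0.1375, cos φ cos δ cos H = 0.7359, so cos θ_z = 0.8734.
Air mass m = 1/cos θ_z = 1/0.8734 = 1.145; τ^m = 0.83^1.145 = 0.8079.
Surface direct beam = 1360 × 0.8734 × 0.8079 = 959.64 W/m².

960 W/m²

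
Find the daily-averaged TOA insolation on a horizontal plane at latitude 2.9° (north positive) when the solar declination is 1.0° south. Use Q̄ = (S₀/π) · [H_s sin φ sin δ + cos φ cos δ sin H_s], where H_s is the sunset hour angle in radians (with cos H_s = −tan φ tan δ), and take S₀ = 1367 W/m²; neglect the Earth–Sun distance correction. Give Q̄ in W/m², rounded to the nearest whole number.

434 W/m²

−tan φ tan δ = −(0.0507)(-0.0175) = 0.0009; H_s = arccos(0.0009) = 89.95°. In radians, H_s = 1.5699.
H_s sin φ sin δ = 1.5699 × 0.0506 × -0.0175 = -0.0014.
cos φ cos δ sin H_s = 0.9987 × 0.9998 × 1.0000 = 0.9985.
Q̄ = (1367/π) × (-0.0014 + 0.9985) = 435.13 × 0.9971 = 433.87 W/m².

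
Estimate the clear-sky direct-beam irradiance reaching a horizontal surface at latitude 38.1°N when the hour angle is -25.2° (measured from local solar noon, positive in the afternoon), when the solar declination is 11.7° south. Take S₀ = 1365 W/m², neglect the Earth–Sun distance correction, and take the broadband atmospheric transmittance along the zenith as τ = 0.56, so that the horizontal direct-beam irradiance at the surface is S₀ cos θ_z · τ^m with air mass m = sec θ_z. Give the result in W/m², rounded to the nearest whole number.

283 W/m²

cos θ_z = sin φ sin δ + cos φ cos δ cos H = (0.6170)(-0.2028) + (0.7869)(0.9792)(0.9048) = 0.5721.
Air mass m = 1/cos θ_z = 1/0.5721 = 1.748; τ^m = 0.56^1.748 = 0.3629.
Surface direct beam = 1365 × 0.5721 × 0.3629 = 283.39 W/m².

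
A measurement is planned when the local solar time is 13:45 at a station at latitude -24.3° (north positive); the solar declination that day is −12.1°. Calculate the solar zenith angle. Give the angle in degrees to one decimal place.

27.7°

Hour angle H = 15° × (13.75 − 12) = 26.25°.
cos θ_z = sin(-24.3°) sin(-12.1°) + cos(-24.3°) cos(-12.1°) cos(26.25°) = 0.0863 + 0.7993 = 0.8856.
θ_z = arccos(0.8856) = 27.67°.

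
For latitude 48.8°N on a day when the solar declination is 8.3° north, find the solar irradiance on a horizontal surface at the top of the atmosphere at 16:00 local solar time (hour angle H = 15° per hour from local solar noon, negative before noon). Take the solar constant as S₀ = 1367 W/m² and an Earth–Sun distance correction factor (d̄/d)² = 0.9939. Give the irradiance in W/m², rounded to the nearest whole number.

Hour angle H = 15° × (16 − 12) = 60.00°.
cos θ_z = sin φ sin δ + cos φ cos δ cos H = (0.7524)(0.1444) + (0.6587)(0.9895)(0.5000) = 0.4345.
Top-of-atmosphere irradiance = S₀ (d̄/d)² cos θ_z = 1367 × 0.9939 × 0.4345 = 590.34 W/m².

590 W/m²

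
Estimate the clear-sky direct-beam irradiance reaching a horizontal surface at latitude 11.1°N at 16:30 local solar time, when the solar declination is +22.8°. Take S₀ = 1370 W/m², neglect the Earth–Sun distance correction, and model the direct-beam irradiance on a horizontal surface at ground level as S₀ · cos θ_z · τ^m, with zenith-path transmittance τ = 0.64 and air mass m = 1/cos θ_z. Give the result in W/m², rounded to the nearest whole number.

200 W/m²

Hour angle H = 15° × (16.5 − 12) = 67.50°.
cos θ_z = sin φ sin δ + cos φ cos δ cos H = (0.1925)(0.3875) + (0.9813)(0.9219)(0.3827) = 0.4208.
Air mass m = 1/cos θ_z = 1/0.4208 = 2.376; τ^m = 0.64^2.376 = 0.3463.
Surface direct beam = 1370 × 0.4208 × 0.3463 = 199.64 W/m².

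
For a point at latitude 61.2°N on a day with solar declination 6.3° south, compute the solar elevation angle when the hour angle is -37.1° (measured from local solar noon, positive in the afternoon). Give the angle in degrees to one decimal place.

16.6°

cos θ_z = sin φ sin δ + cos φ cos δ cos H = (0.8763)(-0.1097) + (0.4818)(0.9940)(0.7976) = 0.2858.
θ_z = arccos(0.2858) = 73.39°, so the elevation is 90° − 73.39° = 16.61°.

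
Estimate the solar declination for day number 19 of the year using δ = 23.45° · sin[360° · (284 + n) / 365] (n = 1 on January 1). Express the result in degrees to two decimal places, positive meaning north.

-20.54°

360 × (284 + 19) / 365 = 298.849°; sin(298.849°) = -0.8759.
δ = 23.45 × -0.8759 = -20.540° ≈ -20.54°.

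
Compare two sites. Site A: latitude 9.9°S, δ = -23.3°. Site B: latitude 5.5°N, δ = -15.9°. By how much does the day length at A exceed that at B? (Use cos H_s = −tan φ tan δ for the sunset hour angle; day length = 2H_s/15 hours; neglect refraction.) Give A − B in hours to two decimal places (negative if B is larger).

A: H_s = arccos(−tan -9.9° · tan -23.3°) = 94.31°, so 2H_s/15 = 12.5747 h.
B: H_s = arccos(−tan 5.5° · tan -15.9°) = 88.43°, so 2H_s/15 = 11.7907 h.
A − B = 12.5747 − 11.7907 = 0.7840 h.

+0.78 h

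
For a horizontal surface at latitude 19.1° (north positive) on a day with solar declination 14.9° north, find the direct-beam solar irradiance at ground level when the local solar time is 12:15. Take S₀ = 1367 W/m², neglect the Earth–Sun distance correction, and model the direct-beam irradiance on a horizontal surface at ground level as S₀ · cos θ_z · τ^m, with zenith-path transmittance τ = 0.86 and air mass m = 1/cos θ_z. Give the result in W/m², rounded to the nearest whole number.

Hour angle H = 15° × (12.25 − 12) = 3.75°.
cos θ_z = sin φ sin δ + cos φ cos δ cos H = (0.3272)(0.2571) + (0.9449)(0.9664)(0.9979) = 0.9954.
Air mass m = 1/cos θ_z = 1/0.9954 = 1.005; τ^m = 0.86^1.005 = 0.8594.
Surface direct beam = 1367 × 0.9954 × 0.8594 = 1169.40 W/m².

1169 W/m²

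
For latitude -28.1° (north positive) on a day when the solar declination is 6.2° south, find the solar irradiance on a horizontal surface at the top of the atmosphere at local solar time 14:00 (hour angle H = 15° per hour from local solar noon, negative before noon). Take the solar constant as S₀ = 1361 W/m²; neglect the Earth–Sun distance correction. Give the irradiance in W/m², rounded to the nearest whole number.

1103 W/m²

Hour angle H = 15° × (14 − 12) = 30.00°.
With φ = -28.1°, δ = -6.2°, H = 30.00°: sin φ sin δ = 0.0509, cos φ cos δ cos H = 0.7595, so cos θ_z = 0.8104.
Top-of-atmosphere irradiance = S₀ cos θ_z = 1361 × 0.8104 = 1102.95 W/m².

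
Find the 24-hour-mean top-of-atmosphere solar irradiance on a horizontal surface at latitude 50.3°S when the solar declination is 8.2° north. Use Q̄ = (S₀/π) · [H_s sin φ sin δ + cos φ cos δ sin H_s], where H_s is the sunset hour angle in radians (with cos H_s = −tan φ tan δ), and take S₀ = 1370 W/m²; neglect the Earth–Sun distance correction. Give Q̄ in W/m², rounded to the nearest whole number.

205 W/m²

cos H_s = −tan(-50.3°) · tan(8.2°) = 0.1736, so H_s = arccos(0.1736) = 80.00°. In radians, H_s = 1.3963.
H_s sin φ sin δ = 1.3963 × -0.7694 × 0.1426 = -0.1532.
cos φ cos δ sin H_s = 0.6388 × 0.9898 × 0.9848 = 0.6227.
Q̄ = (1370/π) × (-0.1532 + 0.6227) = 436.08 × 0.4695 = 204.74 W/m².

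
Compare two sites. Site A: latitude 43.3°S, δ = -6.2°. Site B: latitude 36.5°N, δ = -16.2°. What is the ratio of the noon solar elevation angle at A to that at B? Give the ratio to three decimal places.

1.418

A: 90° − |-43.3 − (-6.2)| = 52.90°.
B: 90° − |36.5 − (-16.2)| = 37.30°.
Ratio A/B = 52.9000 / 37.3000 = 1.4182.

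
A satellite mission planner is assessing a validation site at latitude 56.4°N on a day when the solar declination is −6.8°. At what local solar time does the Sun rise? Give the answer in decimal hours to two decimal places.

The sunset hour angle satisfies cos H_s = −tan φ tan δ = 0.1795, giving H_s = 79.66°.
Sunrise is at 12 − H_s/15 = 12 − 5.311 = 6.689 h local solar time.

6.69 h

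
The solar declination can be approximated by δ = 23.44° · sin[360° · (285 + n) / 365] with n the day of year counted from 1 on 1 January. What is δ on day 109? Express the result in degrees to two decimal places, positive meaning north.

+11.22°

360 × (285 + 109) / 365 = 388.603°; sin(388.603°) = 0.4787.
δ = 23.44 × 0.4787 = 11.221° ≈ +11.22°.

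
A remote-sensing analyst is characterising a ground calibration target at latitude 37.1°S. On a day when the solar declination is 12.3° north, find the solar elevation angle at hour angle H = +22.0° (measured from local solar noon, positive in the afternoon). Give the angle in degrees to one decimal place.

cos θ_z = sin φ sin δ + cos φ cos δ cos H = (-0.6032)(0.2130) + (0.7976)(0.9770)(0.9272) = 0.5940.
θ_z = arccos(0.5940) = 53.56°, so the elevation is 90° − 53.56° = 36.44°.

36.4°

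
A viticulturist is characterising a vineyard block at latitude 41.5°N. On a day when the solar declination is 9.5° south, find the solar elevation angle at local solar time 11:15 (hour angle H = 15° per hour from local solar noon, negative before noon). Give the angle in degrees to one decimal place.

Hour angle H = 15° × (11.25 − 12) = -11.25°.
cos θ_z = sin φ sin δ + cos φ cos δ cos H = (0.6626)(-0.1650) + (0.7490)(0.9863)(0.9808) = 0.6152.
θ_z = arccos(0.6152) = 52.03°, so the elevation is 90° − 52.03° = 37.97°.

38.0°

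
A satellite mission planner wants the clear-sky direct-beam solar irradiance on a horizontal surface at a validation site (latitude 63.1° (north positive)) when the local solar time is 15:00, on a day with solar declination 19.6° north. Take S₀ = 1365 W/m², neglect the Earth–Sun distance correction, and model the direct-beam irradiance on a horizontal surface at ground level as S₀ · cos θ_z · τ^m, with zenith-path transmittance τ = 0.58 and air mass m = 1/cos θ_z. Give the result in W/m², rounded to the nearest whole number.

Hour angle H = 15° × (15 − 12) = 45.00°.
With φ = 63.1°, δ = 19.6°, H = 45.00°: sin φ sin δ = 0.2992, cos φ cos δ cos H = 0.3014, so cos θ_z = 0.6006.
Air mass m = 1/cos θ_z = 1/0.6006 = 1.665; τ^m = 0.58^1.665 = 0.4037.
Surface direct beam = 1365 × 0.6006 × 0.4037 = 330.96 W/m².

331 W/m²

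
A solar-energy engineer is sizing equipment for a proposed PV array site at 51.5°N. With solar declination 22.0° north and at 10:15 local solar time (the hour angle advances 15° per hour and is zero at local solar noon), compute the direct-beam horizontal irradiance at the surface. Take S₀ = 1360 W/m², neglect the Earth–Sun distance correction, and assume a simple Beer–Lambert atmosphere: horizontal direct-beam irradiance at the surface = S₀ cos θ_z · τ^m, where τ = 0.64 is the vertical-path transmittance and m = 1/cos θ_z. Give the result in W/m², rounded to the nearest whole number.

636 W/m²

Hour angle H = 15° × (10.25 − 12) = -26.25°.
With φ = 51.5°, δ = 22.0°, H = -26.25°: sin φ sin δ = 0.2932, cos φ cos δ cos H = 0.5177, so cos θ_z = 0.8109.
Air mass m = 1/cos θ_z = 1/0.8109 = 1.233; τ^m = 0.64^1.233 = 0.5768.
Surface direct beam = 1360 × 0.8109 × 0.5768 = 636.11 W/m².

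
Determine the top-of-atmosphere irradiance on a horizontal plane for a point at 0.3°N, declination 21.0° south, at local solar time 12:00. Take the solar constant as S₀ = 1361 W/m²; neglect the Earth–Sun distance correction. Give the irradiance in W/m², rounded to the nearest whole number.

1268 W/m²

Hour angle H = 15° × (12 − 12) = 0.00°.
cos θ_z = sin φ sin δ + cos φ cos δ cos H = (0.0052)(-0.3584) + (1.0000)(0.9336)(1.0000) = 0.9317.
Top-of-atmosphere irradiance = S₀ cos θ_z = 1361 × 0.9317 = 1268.04 W/m².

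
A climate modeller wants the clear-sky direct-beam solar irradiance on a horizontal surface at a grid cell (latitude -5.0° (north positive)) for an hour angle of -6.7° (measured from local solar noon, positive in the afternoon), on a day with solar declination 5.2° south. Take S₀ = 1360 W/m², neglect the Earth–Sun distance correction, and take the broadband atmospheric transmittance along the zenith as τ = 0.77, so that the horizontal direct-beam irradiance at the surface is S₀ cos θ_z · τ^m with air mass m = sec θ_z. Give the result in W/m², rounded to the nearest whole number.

With φ = -5.0°, δ = -5.2°, H = -6.70°: sin φ sin δ = 0.0079, cos φ cos δ cos H = 0.9853, so cos θ_z = 0.9932.
Air mass m = 1/cos θ_z = 1/0.9932 = 1.007; τ^m = 0.77^1.007 = 0.7686.
Surface direct beam = 1360 × 0.9932 × 0.7686 = 1038.19 W/m².

1038 W/m²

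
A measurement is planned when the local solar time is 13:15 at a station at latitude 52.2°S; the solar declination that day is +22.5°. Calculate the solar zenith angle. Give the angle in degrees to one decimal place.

Hour angle H = 15° × (13.25 − 12) = 18.75°.
cos θ_z = sin(-52.2°) sin(22.5°) + cos(-52.2°) cos(22.5°) cos(18.75°) = -0.3024 + 0.5362 = 0.2338.
θ_z = arccos(0.2338) = 76.48°.

76.5°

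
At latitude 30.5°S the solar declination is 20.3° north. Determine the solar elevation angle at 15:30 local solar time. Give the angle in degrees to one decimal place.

Hour angle H = 15° × (15.5 − 12) = 52.50°.
cos θ_z = sin φ sin δ + cos φ cos δ cos H = (-0.5075)(0.3469) + (0.8616)(0.9379)(0.6088) = 0.3159.
θ_z = arccos(0.3159) = 71.58°, so the elevation is 90° − 71.58° = 18.42°.

18.4°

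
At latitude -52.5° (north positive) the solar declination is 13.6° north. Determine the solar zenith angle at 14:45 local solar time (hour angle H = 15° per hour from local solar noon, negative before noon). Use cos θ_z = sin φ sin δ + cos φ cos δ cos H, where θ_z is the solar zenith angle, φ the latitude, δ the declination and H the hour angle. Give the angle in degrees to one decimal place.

75.0°

Hour angle H = 15° × (14.75 − 12) = 41.25°.
cos θ_z = sin φ sin δ + cos φ cos δ cos H = (-0.7934)(0.2351) + (0.6088)(0.9720)(0.7518) = 0.2584.
θ_z = arccos(0.2584) = 75.02°.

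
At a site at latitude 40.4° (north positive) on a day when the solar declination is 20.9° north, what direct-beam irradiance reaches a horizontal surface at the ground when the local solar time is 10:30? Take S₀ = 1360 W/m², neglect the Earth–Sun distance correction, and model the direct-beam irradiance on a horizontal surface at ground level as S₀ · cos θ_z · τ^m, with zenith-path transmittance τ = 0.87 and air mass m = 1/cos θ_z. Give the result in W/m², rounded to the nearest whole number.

1033 W/m²

Hour angle H = 15° × (10.5 − 12) = -22.50°.
With φ = 40.4°, δ = 20.9°, H = -22.50°: sin φ sin δ = 0.2312, cos φ cos δ cos H = 0.6573, so cos θ_z = 0.8885.
Air mass m = 1/cos θ_z = 1/0.8885 = 1.125; τ^m = 0.87^1.125 = 0.8550.
Surface direct beam = 1360 × 0.8885 × 0.8550 = 1033.15 W/m².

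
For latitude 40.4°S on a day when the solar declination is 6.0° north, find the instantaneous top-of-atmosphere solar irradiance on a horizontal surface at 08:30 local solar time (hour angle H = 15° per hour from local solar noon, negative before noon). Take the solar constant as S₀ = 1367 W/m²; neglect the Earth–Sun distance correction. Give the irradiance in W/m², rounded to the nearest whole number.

Hour angle H = 15° × (8.5 − 12) = -52.50°.
cos θ_z = sin φ sin δ + cos φ cos δ cos H = (-0.6481)(0.1045) + (0.7615)(0.9945)(0.6088) = 0.3933.
Top-of-atmosphere irradiance = S₀ cos θ_z = 1367 × 0.3933 = 537.64 W/m².

538 W/m²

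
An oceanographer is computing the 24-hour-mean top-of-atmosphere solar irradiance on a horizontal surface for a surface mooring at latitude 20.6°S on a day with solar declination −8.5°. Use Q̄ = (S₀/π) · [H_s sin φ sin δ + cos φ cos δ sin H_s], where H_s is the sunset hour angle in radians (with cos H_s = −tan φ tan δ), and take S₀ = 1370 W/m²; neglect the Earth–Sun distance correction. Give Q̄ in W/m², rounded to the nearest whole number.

−tan φ tan δ = −(-0.3759)(-0.1495) = -0.0562; H_s = arccos(-0.0562) = 93.22°. In radians, H_s = 1.6270.
H_s sin φ sin δ = 1.6270 × -0.3518 × -0.1478 = 0.0846.
cos φ cos δ sin H_s = 0.9361 × 0.9890 × 0.9984 = 0.9243.
Q̄ = (1370/π) × (0.0846 + 0.9243) = 436.08 × 1.0089 = 439.96 W/m².

440 W/m²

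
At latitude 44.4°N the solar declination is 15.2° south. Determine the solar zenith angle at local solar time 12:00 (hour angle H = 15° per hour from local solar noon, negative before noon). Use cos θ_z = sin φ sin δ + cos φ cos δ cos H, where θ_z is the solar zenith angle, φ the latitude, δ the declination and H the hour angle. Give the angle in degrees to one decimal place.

59.6°

Hour angle H = 15° × (12 − 12) = 0.00°.
cos θ_z = sin(44.4°) sin(-15.2°) + cos(44.4°) cos(-15.2°) cos(0.00°) = -0.1834 + 0.6895 = 0.5061.
θ_z = arccos(0.5061) = 59.60°.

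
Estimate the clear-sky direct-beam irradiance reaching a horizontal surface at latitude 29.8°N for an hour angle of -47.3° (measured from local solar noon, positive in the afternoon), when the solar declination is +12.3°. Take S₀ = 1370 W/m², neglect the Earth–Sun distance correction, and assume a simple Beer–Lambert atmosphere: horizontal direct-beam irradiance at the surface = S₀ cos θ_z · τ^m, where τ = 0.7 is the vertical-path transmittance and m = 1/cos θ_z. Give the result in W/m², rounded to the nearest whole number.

552 W/m²

With φ = 29.8°, δ = 12.3°, H = -47.30°: sin φ sin δ = 0.1059, cos φ cos δ cos H = 0.5750, so cos θ_z = 0.6809.
Air mass m = 1/cos θ_z = 1/0.6809 = 1.469; τ^m = 0.7^1.469 = 0.5922.
Surface direct beam = 1370 × 0.6809 × 0.5922 = 552.42 W/m².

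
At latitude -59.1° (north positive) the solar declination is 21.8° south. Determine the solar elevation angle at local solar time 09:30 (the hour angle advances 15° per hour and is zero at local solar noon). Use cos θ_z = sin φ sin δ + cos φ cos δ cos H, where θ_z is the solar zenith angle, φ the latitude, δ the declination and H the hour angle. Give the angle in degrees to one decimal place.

44.2°

Hour angle H = 15° × (9.5 − 12) = -37.50°.
cos θ_z = sin(-59.1°) sin(-21.8°) + cos(-59.1°) cos(-21.8°) cos(-37.50°) = 0.3187 + 0.3783 = 0.6970.
θ_z = arccos(0.6970) = 45.81°, so the elevation is 90° − 45.81° = 44.19°.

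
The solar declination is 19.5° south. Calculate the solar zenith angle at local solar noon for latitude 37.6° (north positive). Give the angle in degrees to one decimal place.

At local solar noon the hour angle is zero, so the zenith angle is |φ − δ| = |37.6° − (-19.5°)| = 57.1°.

57.1°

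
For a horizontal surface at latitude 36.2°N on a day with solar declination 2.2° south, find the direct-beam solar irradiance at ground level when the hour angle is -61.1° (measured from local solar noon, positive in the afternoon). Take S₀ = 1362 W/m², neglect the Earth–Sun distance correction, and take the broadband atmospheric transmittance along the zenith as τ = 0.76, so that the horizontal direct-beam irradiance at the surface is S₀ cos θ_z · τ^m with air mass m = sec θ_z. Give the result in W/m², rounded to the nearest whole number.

cos θ_z = sin φ sin δ + cos φ cos δ cos H = (0.5906)(-0.0384) + (0.8070)(0.9993)(0.4833) = 0.3671.
Air mass m = 1/cos θ_z = 1/0.3671 = 2.724; τ^m = 0.76^2.724 = 0.4735.
Surface direct beam = 1362 × 0.3671 × 0.4735 = 236.75 W/m².

237 W/m²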